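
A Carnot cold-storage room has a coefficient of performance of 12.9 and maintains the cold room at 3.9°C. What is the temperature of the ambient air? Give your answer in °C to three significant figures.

25.4 °C

COP_R = T_C/(T_H − T_C) gives T_H − T_C = T_C/COP.
With T_C = 277.05 K, T_H = 277.05 × (1 + 1/12.9) = 298.53 K.
Converting, 298.53 K = 25.38°C.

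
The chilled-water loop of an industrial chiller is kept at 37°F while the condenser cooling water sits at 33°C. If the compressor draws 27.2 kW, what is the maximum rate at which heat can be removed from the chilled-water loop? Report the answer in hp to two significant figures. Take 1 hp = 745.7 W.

In absolute terms T_C = 275.93 K and T_H = 306.15 K, so ΔT = 30.22 K.
COP_Carnot = T_C/ΔT = 275.93/30.22 = 9.130.
Q̇_max = COP_Carnot × Ẇ = 9.130 × 27.20 kW = 248.3 kW = 333.0 hp.

330 hp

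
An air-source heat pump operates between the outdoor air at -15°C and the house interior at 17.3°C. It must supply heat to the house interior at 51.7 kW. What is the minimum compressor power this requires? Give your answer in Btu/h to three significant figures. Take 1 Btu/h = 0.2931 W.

In absolute terms T_C = 258.15 K and T_H = 290.45 K, so ΔT = 32.30 K.
COP_Carnot = T_H/ΔT = 290.45/32.30 = 8.992.
Ẇ_min = Q̇/COP_Carnot = 51.70/8.992 = 5.749 kW = 19620 Btu/h.

19600 Btu/h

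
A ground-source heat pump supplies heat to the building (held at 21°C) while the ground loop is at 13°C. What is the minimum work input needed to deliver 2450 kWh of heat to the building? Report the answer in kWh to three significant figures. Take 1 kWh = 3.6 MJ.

In absolute terms T_C = 286.15 K and T_H = 294.15 K, so ΔT = 8.000 K.
The reversible limit is COP_HP = T_H/ΔT = 36.77, so W_min = Q_H/COP = Q_H·ΔT/T_H.
W_min = 2450 × 8.000/294.15 = 66.63 kWh.

66.6 kWh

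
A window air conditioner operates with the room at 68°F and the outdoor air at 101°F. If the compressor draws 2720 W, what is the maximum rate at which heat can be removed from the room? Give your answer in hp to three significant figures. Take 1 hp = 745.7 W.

58.3 hp

In absolute terms T_C = 293.15 K and T_H = 311.48 K, so ΔT = 18.33 K.
COP_Carnot = T_C/ΔT = 293.15/18.33 = 15.99.
Q̇_max = COP_Carnot × Ẇ = 15.99 × 2720 W = 43490 W = 58.32 hp.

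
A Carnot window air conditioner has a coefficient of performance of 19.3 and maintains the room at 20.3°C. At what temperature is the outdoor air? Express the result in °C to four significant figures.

35.50 °C

COP_R = T_C/(T_H − T_C) gives T_H − T_C = T_C/COP.
With T_C = 293.45 K, T_H = 293.45 × (1 + 1/19.3) = 308.65 K.
Converting, 308.65 K = 35.50°C.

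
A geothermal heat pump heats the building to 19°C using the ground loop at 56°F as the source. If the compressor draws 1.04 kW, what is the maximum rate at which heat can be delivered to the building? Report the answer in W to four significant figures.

In absolute terms T_C = 286.48 K and T_H = 292.15 K, so ΔT = 5.667 K.
COP_Carnot = T_H/ΔT = 292.15/5.667 = 51.56.
Q̇_max = COP_Carnot × Ẇ = 51.56 × 1.040 kW = 53.62 kW = 53620 W.

53620 W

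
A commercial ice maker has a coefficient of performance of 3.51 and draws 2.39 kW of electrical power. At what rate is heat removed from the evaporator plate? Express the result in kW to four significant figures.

Q̇_C = COP × Ẇ = 3.51 × 2.390 = 8.389 kW.

8.389 kW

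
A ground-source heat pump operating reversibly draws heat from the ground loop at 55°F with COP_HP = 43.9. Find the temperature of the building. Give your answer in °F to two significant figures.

COP_HP = T_H/(T_H − T_C) rearranges to T_H = COP·T_C/(COP − 1).
With T_C = 285.93 K, T_H = 43.9 × 285.93/42.90 = 292.59 K.
Converting, 292.59 K = 67.00°F.

67 °F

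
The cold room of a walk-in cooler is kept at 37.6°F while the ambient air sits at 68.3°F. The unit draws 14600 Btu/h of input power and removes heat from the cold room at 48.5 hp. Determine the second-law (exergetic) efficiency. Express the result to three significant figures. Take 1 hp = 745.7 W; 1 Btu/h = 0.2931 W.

Converting, Q̇_C = 48.50 hp = 123400 Btu/h, so COP_actual = Q̇_C/Ẇ = 123400/14600 = 8.452.
In absolute terms T_C = 276.26 K and T_H = 293.32 K, so ΔT = 17.06 K.
COP_Carnot = T_C/ΔT = 276.26/17.06 = 16.20.
η_II = COP_actual/COP_Carnot = 8.452/16.20 = 0.5218.

0.522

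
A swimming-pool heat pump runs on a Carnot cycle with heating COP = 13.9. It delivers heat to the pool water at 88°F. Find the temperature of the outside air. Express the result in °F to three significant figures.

48.6 °F

COP_HP = T_H/(T_H − T_C) gives T_H − T_C = T_H/COP.
With T_H = 304.26 K, T_C = 304.26 × (1 − 1/13.9) = 282.37 K.
Converting, 282.37 K = 48.60°F.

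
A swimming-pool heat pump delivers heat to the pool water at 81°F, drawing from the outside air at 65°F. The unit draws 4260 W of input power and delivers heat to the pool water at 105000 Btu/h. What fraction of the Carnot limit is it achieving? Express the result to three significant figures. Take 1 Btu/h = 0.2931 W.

Converting, Q̇_H = 105000 Btu/h = 30780 W, so COP_actual = Q̇_H/Ẇ = 30780/4260 = 7.224.
In absolute terms T_C = 291.48 K and T_H = 300.37 K, so ΔT = 8.889 K.
COP_Carnot = T_H/ΔT = 300.37/8.889 = 33.79.
η_II = COP_actual/COP_Carnot = 7.224/33.79 = 0.2138.

0.214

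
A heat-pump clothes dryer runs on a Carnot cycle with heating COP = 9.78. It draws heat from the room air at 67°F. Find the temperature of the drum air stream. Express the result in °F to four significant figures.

COP_HP = T_H/(T_H − T_C) rearranges to T_H = COP·T_C/(COP − 1).
With T_C = 292.59 K, T_H = 9.78 × 292.59/8.780 = 325.92 K.
Converting, 325.92 K = 126.99°F.

127.0 °F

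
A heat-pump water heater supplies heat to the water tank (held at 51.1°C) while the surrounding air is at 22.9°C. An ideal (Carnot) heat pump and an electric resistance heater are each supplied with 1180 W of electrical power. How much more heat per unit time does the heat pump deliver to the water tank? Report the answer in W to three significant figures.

12400 W

In absolute terms T_C = 296.05 K and T_H = 324.25 K, so ΔT = 28.20 K.
COP_Carnot = T_H/ΔT = 324.25/28.20 = 11.50.
The heat pump delivers Q̇_H = COP × Ẇ = 13570 W; the resistance heater delivers Ẇ = 1180 W.
Extra = (COP − 1)·Ẇ = 12390 W.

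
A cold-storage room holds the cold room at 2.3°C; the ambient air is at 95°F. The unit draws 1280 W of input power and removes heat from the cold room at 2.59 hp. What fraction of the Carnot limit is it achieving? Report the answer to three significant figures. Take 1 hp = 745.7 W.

0.179

Converting, Q̇_C = 2.590 hp = 1931 W, so COP_actual = Q̇_C/Ẇ = 1931/1280 = 1.509.
In absolute terms T_C = 275.45 K and T_H = 308.15 K, so ΔT = 32.70 K.
COP_Carnot = T_C/ΔT = 275.45/32.70 = 8.424.
η_II = COP_actual/COP_Carnot = 1.509/8.424 = 0.1791.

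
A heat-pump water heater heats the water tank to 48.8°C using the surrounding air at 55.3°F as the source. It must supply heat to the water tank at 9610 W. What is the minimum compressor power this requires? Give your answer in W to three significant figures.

In absolute terms T_C = 286.09 K and T_H = 321.95 K, so ΔT = 35.86 K.
COP_Carnot = T_H/ΔT = 321.95/35.86 = 8.979.
Ẇ_min = Q̇/COP_Carnot = 9610/8.979 = 1070 W.

1070 W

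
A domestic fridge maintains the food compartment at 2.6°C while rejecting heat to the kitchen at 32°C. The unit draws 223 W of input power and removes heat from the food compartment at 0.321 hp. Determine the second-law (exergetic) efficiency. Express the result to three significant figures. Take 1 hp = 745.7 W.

Converting, Q̇_C = 0.3210 hp = 239.4 W, so COP_actual = Q̇_C/Ẇ = 239.4/223.0 = 1.073.
In absolute terms T_C = 275.75 K and T_H = 305.15 K, so ΔT = 29.40 K.
COP_Carnot = T_C/ΔT = 275.75/29.40 = 9.379.
η_II = COP_actual/COP_Carnot = 1.073/9.379 = 0.1144.

0.114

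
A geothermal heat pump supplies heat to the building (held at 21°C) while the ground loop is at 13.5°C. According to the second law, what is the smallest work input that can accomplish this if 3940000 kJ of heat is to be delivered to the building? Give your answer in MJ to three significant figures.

In absolute terms T_C = 286.65 K and T_H = 294.15 K, so ΔT = 7.500 K.
The reversible limit is COP_HP = T_H/ΔT = 39.22, so W_min = Q_H/COP = Q_H·ΔT/T_H.
W_min = 3940000 × 7.500/294.15 = 100500 kJ = 100.5 MJ.

100 MJ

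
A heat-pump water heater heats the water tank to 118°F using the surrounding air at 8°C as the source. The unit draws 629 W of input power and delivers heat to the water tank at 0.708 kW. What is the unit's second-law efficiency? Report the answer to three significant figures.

Converting, Q̇_H = 0.7080 kW = 708.0 W, so COP_actual = Q̇_H/Ẇ = 708.0/629.0 = 1.126.
In absolute terms T_C = 281.15 K and T_H = 320.93 K, so ΔT = 39.78 K.
COP_Carnot = T_H/ΔT = 320.93/39.78 = 8.068.
η_II = COP_actual/COP_Carnot = 1.126/8.068 = 0.1395.

0.140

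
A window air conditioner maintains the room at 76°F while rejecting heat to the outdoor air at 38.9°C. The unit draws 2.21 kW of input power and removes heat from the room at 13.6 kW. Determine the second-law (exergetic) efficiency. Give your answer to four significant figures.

0.2989

COP_actual = Q̇_C/Ẇ = 13.60/2.210 = 6.154.
In absolute terms T_C = 297.59 K and T_H = 312.05 K, so ΔT = 14.46 K.
COP_Carnot = T_C/ΔT = 297.59/14.46 = 20.59.
η_II = COP_actual/COP_Carnot = 6.154/20.59 = 0.2989.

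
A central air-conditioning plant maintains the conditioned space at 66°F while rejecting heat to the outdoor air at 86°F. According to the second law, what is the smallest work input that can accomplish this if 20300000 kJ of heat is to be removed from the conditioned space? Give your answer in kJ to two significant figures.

In absolute terms T_C = 292.04 K and T_H = 303.15 K, so ΔT = 11.11 K.
The reversible limit is COP_R = T_C/ΔT = 26.28, so W_min = Q_C/COP = Q_C·ΔT/T_C.
W_min = 20300000 × 11.11/292.04 = 772300 kJ.

770000 kJ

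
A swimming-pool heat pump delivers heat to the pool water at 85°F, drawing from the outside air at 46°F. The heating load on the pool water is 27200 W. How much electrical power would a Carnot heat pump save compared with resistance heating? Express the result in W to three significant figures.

In absolute terms T_C = 280.93 K and T_H = 302.59 K, so ΔT = 21.67 K.
COP_Carnot = T_H/ΔT = 302.59/21.67 = 13.97.
Resistance heating needs Ẇ_res = Q̇_H = 27200 W; the reversible heat pump needs only Ẇ_hp = Q̇_H/COP = 1948 W.
Saving = 27200 − 1948 = 25250 W.

25300 W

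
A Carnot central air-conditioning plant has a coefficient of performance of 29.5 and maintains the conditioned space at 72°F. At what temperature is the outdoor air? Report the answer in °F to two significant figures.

90 °F

COP_R = T_C/(T_H − T_C) gives T_H − T_C = T_C/COP.
With T_C = 295.37 K, T_H = 295.37 × (1 + 1/29.5) = 305.38 K.
Converting, 305.38 K = 90.02°F.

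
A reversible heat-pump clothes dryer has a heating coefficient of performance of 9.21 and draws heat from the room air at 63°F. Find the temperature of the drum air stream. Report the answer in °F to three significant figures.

127 °F

COP_HP = T_H/(T_H − T_C) rearranges to T_H = COP·T_C/(COP − 1).
With T_C = 290.37 K, T_H = 9.21 × 290.37/8.210 = 325.74 K.
Converting, 325.74 K = 126.66°F.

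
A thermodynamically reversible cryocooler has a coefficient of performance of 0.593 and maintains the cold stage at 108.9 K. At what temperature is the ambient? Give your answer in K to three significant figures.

COP_R = T_C/(T_H − T_C) gives T_H − T_C = T_C/COP.
With T_C = 108.90 K, T_H = 108.90 × (1 + 1/0.593) = 292.54 K.

293 K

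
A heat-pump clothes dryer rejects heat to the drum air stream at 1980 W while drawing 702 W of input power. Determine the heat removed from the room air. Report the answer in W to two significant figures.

1300 W

For a cyclic device the first law requires Q̇_H = Q̇_C + Ẇ.
Q̇_C = Q̇_H − Ẇ = 1278 W.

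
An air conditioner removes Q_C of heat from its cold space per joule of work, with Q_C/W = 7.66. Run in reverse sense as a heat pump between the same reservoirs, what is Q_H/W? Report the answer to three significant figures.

The first law on one cycle gives Q_H = Q_C + W, so Q_H/W = Q_C/W + 1.
COP_HP = COP_R + 1 = 7.66 + 1 = 8.66.

8.66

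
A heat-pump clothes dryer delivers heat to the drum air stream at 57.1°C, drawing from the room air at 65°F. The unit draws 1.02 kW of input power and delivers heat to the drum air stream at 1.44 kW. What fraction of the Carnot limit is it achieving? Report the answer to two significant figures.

0.17

COP_actual = Q̇_H/Ẇ = 1.440/1.020 = 1.412.
In absolute terms T_C = 291.48 K and T_H = 330.25 K, so ΔT = 38.77 K.
COP_Carnot = T_H/ΔT = 330.25/38.77 = 8.519.
η_II = COP_actual/COP_Carnot = 1.412/8.519 = 0.1657.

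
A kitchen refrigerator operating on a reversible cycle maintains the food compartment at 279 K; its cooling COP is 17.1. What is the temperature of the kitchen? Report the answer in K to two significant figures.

300 K

COP_R = T_C/(T_H − T_C) gives T_H − T_C = T_C/COP.
With T_C = 279.00 K, T_H = 279.00 × (1 + 1/17.1) = 295.32 K.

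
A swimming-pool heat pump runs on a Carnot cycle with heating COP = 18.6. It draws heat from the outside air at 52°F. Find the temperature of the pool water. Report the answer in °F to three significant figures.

81.1 °F

COP_HP = T_H/(T_H − T_C) rearranges to T_H = COP·T_C/(COP − 1).
With T_C = 284.26 K, T_H = 18.6 × 284.26/17.60 = 300.41 K.
Converting, 300.41 K = 81.07°F.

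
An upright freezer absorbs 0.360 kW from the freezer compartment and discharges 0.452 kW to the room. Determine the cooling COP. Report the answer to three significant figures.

The first law gives Q̇_H = Q̇_C + Ẇ, so the three rates are Q̇_C = 0.3600, Q̇_H = 0.4520, Ẇ = 0.09200 kW.
COP_R = Q̇_C/Ẇ = 0.3600/0.09200 = 3.913.

3.91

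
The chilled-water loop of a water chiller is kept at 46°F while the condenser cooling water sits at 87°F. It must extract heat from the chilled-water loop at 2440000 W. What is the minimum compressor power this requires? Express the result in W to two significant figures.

200000 W

In absolute terms T_C = 280.93 K and T_H = 303.71 K, so ΔT = 22.78 K.
COP_Carnot = T_C/ΔT = 280.93/22.78 = 12.33.
Ẇ_min = Q̇/COP_Carnot = 2440000/12.33 = 197800 W.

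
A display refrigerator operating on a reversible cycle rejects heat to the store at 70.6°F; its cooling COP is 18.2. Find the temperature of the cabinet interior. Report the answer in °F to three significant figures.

For a Carnot refrigerator COP_R = T_C/(T_H − T_C), so T_C = COP·T_H/(1 + COP).
With T_H = 294.59 K, T_C = 18.2 × 294.59/19.20 = 279.25 K.
Converting, 279.25 K = 42.98°F.

43.0 °F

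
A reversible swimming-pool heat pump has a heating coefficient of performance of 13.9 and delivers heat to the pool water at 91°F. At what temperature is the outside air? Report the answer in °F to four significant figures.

51.38 °F

COP_HP = T_H/(T_H − T_C) gives T_H − T_C = T_H/COP.
With T_H = 305.93 K, T_C = 305.93 × (1 − 1/13.9) = 283.92 K.
Converting, 283.92 K = 51.38°F.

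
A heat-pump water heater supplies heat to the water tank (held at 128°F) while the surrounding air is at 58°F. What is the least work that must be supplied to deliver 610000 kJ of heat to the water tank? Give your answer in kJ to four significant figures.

72660 kJ

In absolute terms T_C = 287.59 K and T_H = 326.48 K, so ΔT = 38.89 K.
The reversible limit is COP_HP = T_H/ΔT = 8.395, so W_min = Q_H/COP = Q_H·ΔT/T_H.
W_min = 610000 × 38.89/326.48 = 72660 kJ.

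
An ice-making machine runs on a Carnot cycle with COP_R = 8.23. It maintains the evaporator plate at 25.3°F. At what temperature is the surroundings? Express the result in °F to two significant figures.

COP_R = T_C/(T_H − T_C) gives T_H − T_C = T_C/COP.
With T_C = 269.43 K, T_H = 269.43 × (1 + 1/8.23) = 302.17 K.
Converting, 302.17 K = 84.23°F.

84 °F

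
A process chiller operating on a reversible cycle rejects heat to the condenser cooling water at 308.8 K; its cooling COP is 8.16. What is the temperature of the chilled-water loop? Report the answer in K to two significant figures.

For a Carnot refrigerator COP_R = T_C/(T_H − T_C), so T_C = COP·T_H/(1 + COP).
With T_H = 308.80 K, T_C = 8.16 × 308.80/9.160 = 275.09 K.

280 K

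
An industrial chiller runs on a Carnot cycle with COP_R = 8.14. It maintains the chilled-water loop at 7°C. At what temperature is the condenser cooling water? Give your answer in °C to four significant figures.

41.42 °C

COP_R = T_C/(T_H − T_C) gives T_H − T_C = T_C/COP.
With T_C = 280.15 K, T_H = 280.15 × (1 + 1/8.14) = 314.57 K.
Converting, 314.57 K = 41.42°C.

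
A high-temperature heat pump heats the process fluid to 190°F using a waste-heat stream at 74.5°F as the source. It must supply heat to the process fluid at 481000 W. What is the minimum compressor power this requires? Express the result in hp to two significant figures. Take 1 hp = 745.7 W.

In absolute terms T_C = 296.76 K and T_H = 360.93 K, so ΔT = 64.17 K.
COP_Carnot = T_H/ΔT = 360.93/64.17 = 5.625.
Ẇ_min = Q̇/COP_Carnot = 481000/5.625 = 85510 W = 114.7 hp.

110 hp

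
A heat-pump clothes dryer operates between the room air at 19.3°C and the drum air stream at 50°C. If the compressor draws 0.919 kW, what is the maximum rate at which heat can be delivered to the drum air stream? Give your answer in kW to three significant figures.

9.67 kW

In absolute terms T_C = 292.45 K and T_H = 323.15 K, so ΔT = 30.70 K.
COP_Carnot = T_H/ΔT = 323.15/30.70 = 10.53.
Q̇_max = COP_Carnot × Ẇ = 10.53 × 0.9190 kW = 9.673 kW.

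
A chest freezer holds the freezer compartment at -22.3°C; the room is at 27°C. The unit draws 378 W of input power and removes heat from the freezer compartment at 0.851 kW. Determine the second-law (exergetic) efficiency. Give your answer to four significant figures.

0.4425

Converting, Q̇_C = 0.8510 kW = 851.0 W, so COP_actual = Q̇_C/Ẇ = 851.0/378.0 = 2.251.
In absolute terms T_C = 250.85 K and T_H = 300.15 K, so ΔT = 49.30 K.
COP_Carnot = T_C/ΔT = 250.85/49.30 = 5.088.
η_II = COP_actual/COP_Carnot = 2.251/5.088 = 0.4425.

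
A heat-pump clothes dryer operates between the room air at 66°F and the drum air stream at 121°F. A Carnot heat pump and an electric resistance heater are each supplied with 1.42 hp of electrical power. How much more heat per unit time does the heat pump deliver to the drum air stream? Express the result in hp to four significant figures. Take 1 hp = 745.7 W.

In absolute terms T_C = 292.04 K and T_H = 322.59 K, so ΔT = 30.56 K.
COP_Carnot = T_H/ΔT = 322.59/30.56 = 10.56.
The heat pump delivers Q̇_H = COP × Ẇ = 14.99 hp; the resistance heater delivers Ẇ = 1.420 hp.
Extra = (COP − 1)·Ẇ = 13.57 hp.

13.57 hp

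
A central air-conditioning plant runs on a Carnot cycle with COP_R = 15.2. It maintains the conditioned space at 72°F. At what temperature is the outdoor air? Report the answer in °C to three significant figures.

41.7 °C

COP_R = T_C/(T_H − T_C) gives T_H − T_C = T_C/COP.
With T_C = 295.37 K, T_H = 295.37 × (1 + 1/15.2) = 314.80 K.
Converting, 314.80 K = 41.65°C.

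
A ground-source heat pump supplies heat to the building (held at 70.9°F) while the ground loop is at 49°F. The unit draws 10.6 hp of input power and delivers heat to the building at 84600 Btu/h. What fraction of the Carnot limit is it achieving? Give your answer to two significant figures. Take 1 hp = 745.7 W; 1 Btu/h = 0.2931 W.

Converting, Q̇_H = 84600 Btu/h = 33.25 hp, so COP_actual = Q̇_H/Ẇ = 33.25/10.60 = 3.137.
In absolute terms T_C = 282.59 K and T_H = 294.76 K, so ΔT = 12.17 K.
COP_Carnot = T_H/ΔT = 294.76/12.17 = 24.23.
η_II = COP_actual/COP_Carnot = 3.137/24.23 = 0.1295.

0.13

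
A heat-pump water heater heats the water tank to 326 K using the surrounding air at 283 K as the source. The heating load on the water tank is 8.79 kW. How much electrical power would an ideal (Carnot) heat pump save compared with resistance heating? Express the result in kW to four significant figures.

The reservoir spacing is ΔT = 326 − 283 = 43.00 K.
COP_Carnot = T_H/ΔT = 326.00/43.00 = 7.581.
Resistance heating needs Ẇ_res = Q̇_H = 8.790 kW; the reversible heat pump needs only Ẇ_hp = Q̇_H/COP = 1.159 kW.
Saving = 8.790 − 1.159 = 7.631 kW.

7.631 kW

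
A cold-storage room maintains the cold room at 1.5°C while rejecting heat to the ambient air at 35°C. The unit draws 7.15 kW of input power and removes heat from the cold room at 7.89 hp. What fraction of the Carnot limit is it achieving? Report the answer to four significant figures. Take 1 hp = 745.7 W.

0.1004

Converting, Q̇_C = 7.890 hp = 5.884 kW, so COP_actual = Q̇_C/Ẇ = 5.884/7.150 = 0.8229.
In absolute terms T_C = 274.65 K and T_H = 308.15 K, so ΔT = 33.50 K.
COP_Carnot = T_C/ΔT = 274.65/33.50 = 8.199.
η_II = COP_actual/COP_Carnot = 0.8229/8.199 = 0.1004.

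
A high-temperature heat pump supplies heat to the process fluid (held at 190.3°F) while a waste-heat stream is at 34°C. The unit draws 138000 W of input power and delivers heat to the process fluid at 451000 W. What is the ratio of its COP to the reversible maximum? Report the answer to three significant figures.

COP_actual = Q̇_H/Ẇ = 451000/138000 = 3.268.
In absolute terms T_C = 307.15 K and T_H = 361.09 K, so ΔT = 53.94 K.
COP_Carnot = T_H/ΔT = 361.09/53.94 = 6.694.
η_II = COP_actual/COP_Carnot = 3.268/6.694 = 0.4882.

0.488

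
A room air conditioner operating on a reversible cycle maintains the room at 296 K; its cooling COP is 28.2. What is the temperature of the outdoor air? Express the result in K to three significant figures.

306 K

COP_R = T_C/(T_H − T_C) gives T_H − T_C = T_C/COP.
With T_C = 296.00 K, T_H = 296.00 × (1 + 1/28.2) = 306.50 K.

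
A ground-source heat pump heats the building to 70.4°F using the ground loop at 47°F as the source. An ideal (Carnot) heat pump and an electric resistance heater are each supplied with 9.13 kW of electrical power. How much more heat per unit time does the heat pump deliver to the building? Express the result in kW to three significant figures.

198 kW

In absolute terms T_C = 281.48 K and T_H = 294.48 K, so ΔT = 13.00 K.
COP_Carnot = T_H/ΔT = 294.48/13.00 = 22.65.
The heat pump delivers Q̇_H = COP × Ẇ = 206.8 kW; the resistance heater delivers Ẇ = 9.130 kW.
Extra = (COP − 1)·Ẇ = 197.7 kW.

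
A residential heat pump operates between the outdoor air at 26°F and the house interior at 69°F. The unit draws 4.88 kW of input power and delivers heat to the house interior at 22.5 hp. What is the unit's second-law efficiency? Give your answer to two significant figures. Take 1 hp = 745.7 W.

0.28

Converting, Q̇_H = 22.50 hp = 16.78 kW, so COP_actual = Q̇_H/Ẇ = 16.78/4.880 = 3.438.
In absolute terms T_C = 269.82 K and T_H = 293.71 K, so ΔT = 23.89 K.
COP_Carnot = T_H/ΔT = 293.71/23.89 = 12.29.
η_II = COP_actual/COP_Carnot = 3.438/12.29 = 0.2796.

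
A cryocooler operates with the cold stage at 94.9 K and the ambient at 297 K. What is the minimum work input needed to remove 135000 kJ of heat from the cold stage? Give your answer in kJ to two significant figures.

The reservoir spacing is ΔT = 297 − 94.9 = 202.1 K.
The reversible limit is COP_R = T_C/ΔT = 0.4696, so W_min = Q_C/COP = Q_C·ΔT/T_C.
W_min = 135000 × 202.1/94.90 = 287500 kJ.

290000 kJ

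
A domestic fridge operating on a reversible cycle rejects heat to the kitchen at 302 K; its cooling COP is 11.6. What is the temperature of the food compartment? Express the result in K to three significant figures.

278 K

For a Carnot refrigerator COP_R = T_C/(T_H − T_C), so T_C = COP·T_H/(1 + COP).
With T_H = 302.00 K, T_C = 11.6 × 302.00/12.60 = 278.03 K.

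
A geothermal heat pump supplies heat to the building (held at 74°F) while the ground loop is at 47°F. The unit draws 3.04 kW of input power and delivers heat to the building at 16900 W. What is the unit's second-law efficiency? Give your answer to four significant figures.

Converting, Q̇_H = 16900 W = 16.90 kW, so COP_actual = Q̇_H/Ẇ = 16.90/3.040 = 5.559.
In absolute terms T_C = 281.48 K and T_H = 296.48 K, so ΔT = 15.00 K.
COP_Carnot = T_H/ΔT = 296.48/15.00 = 19.77.
η_II = COP_actual/COP_Carnot = 5.559/19.77 = 0.2813.

0.2813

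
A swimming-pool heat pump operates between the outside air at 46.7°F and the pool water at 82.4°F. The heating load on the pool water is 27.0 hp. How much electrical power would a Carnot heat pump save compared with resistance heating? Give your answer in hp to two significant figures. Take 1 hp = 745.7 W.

25 hp

In absolute terms T_C = 281.32 K and T_H = 301.15 K, so ΔT = 19.83 K.
COP_Carnot = T_H/ΔT = 301.15/19.83 = 15.18.
Resistance heating needs Ẇ_res = Q̇_H = 27.00 hp; the reversible heat pump needs only Ẇ_hp = Q̇_H/COP = 1.778 hp.
Saving = 27.00 − 1.778 = 25.22 hp.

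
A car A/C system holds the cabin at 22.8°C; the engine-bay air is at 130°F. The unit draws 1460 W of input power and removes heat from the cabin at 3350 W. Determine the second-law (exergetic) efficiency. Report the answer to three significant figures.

0.245

COP_actual = Q̇_C/Ẇ = 3350/1460 = 2.295.
In absolute terms T_C = 295.95 K and T_H = 327.59 K, so ΔT = 31.64 K.
COP_Carnot = T_C/ΔT = 295.95/31.64 = 9.352.
η_II = COP_actual/COP_Carnot = 2.295/9.352 = 0.2453.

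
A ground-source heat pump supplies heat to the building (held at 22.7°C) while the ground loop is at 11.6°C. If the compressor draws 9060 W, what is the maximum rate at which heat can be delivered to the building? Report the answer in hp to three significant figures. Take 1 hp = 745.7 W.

324 hp

In absolute terms T_C = 284.75 K and T_H = 295.85 K, so ΔT = 11.10 K.
COP_Carnot = T_H/ΔT = 295.85/11.10 = 26.65.
Q̇_max = COP_Carnot × Ẇ = 26.65 × 9060 W = 241500 W = 323.8 hp.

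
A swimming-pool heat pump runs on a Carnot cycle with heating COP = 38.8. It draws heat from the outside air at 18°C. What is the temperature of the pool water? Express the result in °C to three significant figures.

COP_HP = T_H/(T_H − T_C) rearranges to T_H = COP·T_C/(COP − 1).
With T_C = 291.15 K, T_H = 38.8 × 291.15/37.80 = 298.85 K.
Converting, 298.85 K = 25.70°C.

25.7 °C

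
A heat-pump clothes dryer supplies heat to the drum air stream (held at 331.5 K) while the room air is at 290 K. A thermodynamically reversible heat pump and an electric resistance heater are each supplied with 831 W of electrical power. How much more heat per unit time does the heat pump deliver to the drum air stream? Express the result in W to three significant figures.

5810 W

The reservoir spacing is ΔT = 331.5 − 290 = 41.50 K.
COP_Carnot = T_H/ΔT = 331.50/41.50 = 7.988.
The heat pump delivers Q̇_H = COP × Ẇ = 6638 W; the resistance heater delivers Ẇ = 831.0 W.
Extra = (COP − 1)·Ẇ = 5807 W.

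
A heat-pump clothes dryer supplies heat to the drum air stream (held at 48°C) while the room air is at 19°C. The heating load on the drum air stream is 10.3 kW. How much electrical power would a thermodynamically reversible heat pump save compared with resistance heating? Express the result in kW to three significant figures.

In absolute terms T_C = 292.15 K and T_H = 321.15 K, so ΔT = 29.00 K.
COP_Carnot = T_H/ΔT = 321.15/29.00 = 11.07.
Resistance heating needs Ẇ_res = Q̇_H = 10.30 kW; the reversible heat pump needs only Ẇ_hp = Q̇_H/COP = 0.9301 kW.
Saving = 10.30 − 0.9301 = 9.370 kW.

9.37 kW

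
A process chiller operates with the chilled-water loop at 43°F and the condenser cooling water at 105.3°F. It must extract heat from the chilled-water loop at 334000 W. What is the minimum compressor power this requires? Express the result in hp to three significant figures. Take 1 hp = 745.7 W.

In absolute terms T_C = 279.26 K and T_H = 313.87 K, so ΔT = 34.61 K.
COP_Carnot = T_C/ΔT = 279.26/34.61 = 8.069.
Ẇ_min = Q̇/COP_Carnot = 334000/8.069 = 41400 W = 55.51 hp.

55.5 hp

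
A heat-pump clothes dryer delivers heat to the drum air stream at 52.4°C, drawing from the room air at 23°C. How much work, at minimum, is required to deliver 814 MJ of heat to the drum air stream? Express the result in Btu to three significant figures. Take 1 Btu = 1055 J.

In absolute terms T_C = 296.15 K and T_H = 325.55 K, so ΔT = 29.40 K.
The reversible limit is COP_HP = T_H/ΔT = 11.07, so W_min = Q_H/COP = Q_H·ΔT/T_H.
W_min = 814.0 × 29.40/325.55 = 73.51 MJ = 69680 Btu.

69700 Btu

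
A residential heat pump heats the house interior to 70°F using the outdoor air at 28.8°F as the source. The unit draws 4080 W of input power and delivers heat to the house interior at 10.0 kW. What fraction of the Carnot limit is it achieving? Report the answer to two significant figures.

Converting, Q̇_H = 10.00 kW = 10000 W, so COP_actual = Q̇_H/Ẇ = 10000/4080 = 2.451.
In absolute terms T_C = 271.37 K and T_H = 294.26 K, so ΔT = 22.89 K.
COP_Carnot = T_H/ΔT = 294.26/22.89 = 12.86.
η_II = COP_actual/COP_Carnot = 2.451/12.86 = 0.1906.

0.19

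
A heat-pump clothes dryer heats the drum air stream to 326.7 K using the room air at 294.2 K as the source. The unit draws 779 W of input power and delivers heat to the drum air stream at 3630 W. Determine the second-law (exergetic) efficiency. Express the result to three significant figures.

0.464

COP_actual = Q̇_H/Ẇ = 3630/779.0 = 4.660.
The reservoir spacing is ΔT = 326.7 − 294.2 = 32.50 K.
COP_Carnot = T_H/ΔT = 326.70/32.50 = 10.05.
η_II = COP_actual/COP_Carnot = 4.660/10.05 = 0.4636.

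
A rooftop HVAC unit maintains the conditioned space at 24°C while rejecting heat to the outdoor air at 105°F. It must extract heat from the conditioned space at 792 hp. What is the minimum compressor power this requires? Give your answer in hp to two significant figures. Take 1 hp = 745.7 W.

44 hp

In absolute terms T_C = 297.15 K and T_H = 313.71 K, so ΔT = 16.56 K.
COP_Carnot = T_C/ΔT = 297.15/16.56 = 17.95.
Ẇ_min = Q̇/COP_Carnot = 792.0/17.95 = 44.13 hp.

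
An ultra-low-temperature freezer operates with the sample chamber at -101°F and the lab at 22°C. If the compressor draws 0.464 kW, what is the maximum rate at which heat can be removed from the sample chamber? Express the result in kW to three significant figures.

0.964 kW

In absolute terms T_C = 199.26 K and T_H = 295.15 K, so ΔT = 95.89 K.
COP_Carnot = T_C/ΔT = 199.26/95.89 = 2.078.
Q̇_max = COP_Carnot × Ẇ = 2.078 × 0.4640 kW = 0.9642 kW.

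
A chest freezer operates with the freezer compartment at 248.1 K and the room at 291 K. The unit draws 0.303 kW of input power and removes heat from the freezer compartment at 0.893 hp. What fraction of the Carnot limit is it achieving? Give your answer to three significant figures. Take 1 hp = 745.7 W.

Converting, Q̇_C = 0.8930 hp = 0.6659 kW, so COP_actual = Q̇_C/Ẇ = 0.6659/0.3030 = 2.198.
The reservoir spacing is ΔT = 291 − 248.1 = 42.90 K.
COP_Carnot = T_C/ΔT = 248.10/42.90 = 5.783.
η_II = COP_actual/COP_Carnot = 2.198/5.783 = 0.3800.

0.380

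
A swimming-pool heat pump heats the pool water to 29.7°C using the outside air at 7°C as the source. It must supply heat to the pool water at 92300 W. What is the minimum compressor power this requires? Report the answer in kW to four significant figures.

6.918 kW

In absolute terms T_C = 280.15 K and T_H = 302.85 K, so ΔT = 22.70 K.
COP_Carnot = T_H/ΔT = 302.85/22.70 = 13.34.
Ẇ_min = Q̇/COP_Carnot = 92300/13.34 = 6918 W = 6.918 kW.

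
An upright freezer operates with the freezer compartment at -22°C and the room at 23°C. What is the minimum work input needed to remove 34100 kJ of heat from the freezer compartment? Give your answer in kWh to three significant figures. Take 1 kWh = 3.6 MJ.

In absolute terms T_C = 251.15 K and T_H = 296.15 K, so ΔT = 45.00 K.
The reversible limit is COP_R = T_C/ΔT = 5.581, so W_min = Q_C/COP = Q_C·ΔT/T_C.
W_min = 34100 × 45.00/251.15 = 6110 kJ = 1.697 kWh.

1.70 kWh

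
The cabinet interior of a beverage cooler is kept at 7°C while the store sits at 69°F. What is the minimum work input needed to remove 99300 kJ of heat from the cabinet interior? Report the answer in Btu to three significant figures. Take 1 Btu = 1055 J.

4550 Btu

In absolute terms T_C = 280.15 K and T_H = 293.71 K, so ΔT = 13.56 K.
The reversible limit is COP_R = T_C/ΔT = 20.67, so W_min = Q_C/COP = Q_C·ΔT/T_C.
W_min = 99300 × 13.56/280.15 = 4805 kJ = 4554 Btu.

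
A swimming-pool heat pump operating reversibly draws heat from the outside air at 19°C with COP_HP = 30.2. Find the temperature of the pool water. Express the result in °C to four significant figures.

COP_HP = T_H/(T_H − T_C) rearranges to T_H = COP·T_C/(COP − 1).
With T_C = 292.15 K, T_H = 30.2 × 292.15/29.20 = 302.16 K.
Converting, 302.16 K = 29.01°C.

29.01 °C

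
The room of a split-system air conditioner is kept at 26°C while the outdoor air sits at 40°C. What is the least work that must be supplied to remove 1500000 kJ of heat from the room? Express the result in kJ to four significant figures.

In absolute terms T_C = 299.15 K and T_H = 313.15 K, so ΔT = 14.00 K.
The reversible limit is COP_R = T_C/ΔT = 21.37, so W_min = Q_C/COP = Q_C·ΔT/T_C.
W_min = 1500000 × 14.00/299.15 = 70200 kJ.

70200 kJ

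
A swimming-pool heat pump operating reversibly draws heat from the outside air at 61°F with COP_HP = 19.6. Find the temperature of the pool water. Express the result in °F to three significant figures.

89.0 °F

COP_HP = T_H/(T_H − T_C) rearranges to T_H = COP·T_C/(COP − 1).
With T_C = 289.26 K, T_H = 19.6 × 289.26/18.60 = 304.81 K.
Converting, 304.81 K = 88.99°F.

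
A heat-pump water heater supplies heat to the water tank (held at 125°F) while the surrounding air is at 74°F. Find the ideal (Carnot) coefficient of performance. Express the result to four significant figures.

11.46

In absolute terms T_C = 296.48 K and T_H = 324.82 K, so ΔT = 28.33 K.
For a reversible cycle, COP_Carnot = T_H/ΔT = 324.82/28.33 = 11.46.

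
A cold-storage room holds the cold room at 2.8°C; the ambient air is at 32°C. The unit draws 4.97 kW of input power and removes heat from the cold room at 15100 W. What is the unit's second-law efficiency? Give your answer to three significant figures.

Converting, Q̇_C = 15100 W = 15.10 kW, so COP_actual = Q̇_C/Ẇ = 15.10/4.970 = 3.038.
In absolute terms T_C = 275.95 K and T_H = 305.15 K, so ΔT = 29.20 K.
COP_Carnot = T_C/ΔT = 275.95/29.20 = 9.450.
η_II = COP_actual/COP_Carnot = 3.038/9.450 = 0.3215.

0.321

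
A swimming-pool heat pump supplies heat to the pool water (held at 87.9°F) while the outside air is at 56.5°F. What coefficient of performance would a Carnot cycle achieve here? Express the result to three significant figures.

In absolute terms T_C = 286.76 K and T_H = 304.21 K, so ΔT = 17.44 K.
For a reversible cycle, COP_Carnot = T_H/ΔT = 304.21/17.44 = 17.44.

17.4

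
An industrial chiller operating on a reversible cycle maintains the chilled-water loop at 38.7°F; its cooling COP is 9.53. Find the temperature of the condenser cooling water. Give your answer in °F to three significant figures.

91.0 °F

COP_R = T_C/(T_H − T_C) gives T_H − T_C = T_C/COP.
With T_C = 276.87 K, T_H = 276.87 × (1 + 1/9.53) = 305.92 K.
Converting, 305.92 K = 90.99°F.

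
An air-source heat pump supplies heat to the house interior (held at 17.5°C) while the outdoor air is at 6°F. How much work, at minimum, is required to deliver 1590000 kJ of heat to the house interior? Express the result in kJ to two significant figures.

170000 kJ

In absolute terms T_C = 258.71 K and T_H = 290.65 K, so ΔT = 31.94 K.
The reversible limit is COP_HP = T_H/ΔT = 9.099, so W_min = Q_H/COP = Q_H·ΔT/T_H.
W_min = 1590000 × 31.94/290.65 = 174800 kJ.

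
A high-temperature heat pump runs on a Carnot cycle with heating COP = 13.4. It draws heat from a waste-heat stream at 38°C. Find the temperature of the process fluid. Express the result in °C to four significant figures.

63.09 °C

COP_HP = T_H/(T_H − T_C) rearranges to T_H = COP·T_C/(COP − 1).
With T_C = 311.15 K, T_H = 13.4 × 311.15/12.40 = 336.24 K.
Converting, 336.24 K = 63.09°C.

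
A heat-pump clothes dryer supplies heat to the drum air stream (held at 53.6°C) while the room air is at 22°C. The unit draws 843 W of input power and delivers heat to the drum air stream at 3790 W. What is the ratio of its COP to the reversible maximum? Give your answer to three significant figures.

0.435

COP_actual = Q̇_H/Ẇ = 3790/843.0 = 4.496.
In absolute terms T_C = 295.15 K and T_H = 326.75 K, so ΔT = 31.60 K.
COP_Carnot = T_H/ΔT = 326.75/31.60 = 10.34.
η_II = COP_actual/COP_Carnot = 4.496/10.34 = 0.4348.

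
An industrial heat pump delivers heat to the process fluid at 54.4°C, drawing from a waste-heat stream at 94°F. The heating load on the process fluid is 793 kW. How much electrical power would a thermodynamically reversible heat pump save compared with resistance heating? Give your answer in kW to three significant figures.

In absolute terms T_C = 307.59 K and T_H = 327.55 K, so ΔT = 19.96 K.
COP_Carnot = T_H/ΔT = 327.55/19.96 = 16.41.
Resistance heating needs Ẇ_res = Q̇_H = 793.0 kW; the reversible heat pump needs only Ẇ_hp = Q̇_H/COP = 48.31 kW.
Saving = 793.0 − 48.31 = 744.7 kW.

745 kW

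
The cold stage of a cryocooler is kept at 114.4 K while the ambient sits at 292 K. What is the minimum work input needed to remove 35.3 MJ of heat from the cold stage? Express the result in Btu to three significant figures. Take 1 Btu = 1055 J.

The reservoir spacing is ΔT = 292 − 114.4 = 177.6 K.
The reversible limit is COP_R = T_C/ΔT = 0.6441, so W_min = Q_C/COP = Q_C·ΔT/T_C.
W_min = 35.30 × 177.6/114.40 = 54.80 MJ = 51940 Btu.

51900 Btu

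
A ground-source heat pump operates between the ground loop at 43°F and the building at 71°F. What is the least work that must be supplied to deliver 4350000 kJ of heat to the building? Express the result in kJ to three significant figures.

230000 kJ

In absolute terms T_C = 279.26 K and T_H = 294.82 K, so ΔT = 15.56 K.
The reversible limit is COP_HP = T_H/ΔT = 18.95, so W_min = Q_H/COP = Q_H·ΔT/T_H.
W_min = 4350000 × 15.56/294.82 = 229500 kJ.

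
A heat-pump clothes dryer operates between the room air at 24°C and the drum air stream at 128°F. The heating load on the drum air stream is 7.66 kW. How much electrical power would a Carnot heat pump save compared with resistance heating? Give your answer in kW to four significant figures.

In absolute terms T_C = 297.15 K and T_H = 326.48 K, so ΔT = 29.33 K.
COP_Carnot = T_H/ΔT = 326.48/29.33 = 11.13.
Resistance heating needs Ẇ_res = Q̇_H = 7.660 kW; the reversible heat pump needs only Ẇ_hp = Q̇_H/COP = 0.6882 kW.
Saving = 7.660 − 0.6882 = 6.972 kW.

6.972 kW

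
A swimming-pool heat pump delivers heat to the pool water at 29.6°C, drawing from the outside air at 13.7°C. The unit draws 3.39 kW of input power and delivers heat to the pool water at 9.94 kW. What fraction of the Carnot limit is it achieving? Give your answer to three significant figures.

COP_actual = Q̇_H/Ẇ = 9.940/3.390 = 2.932.
In absolute terms T_C = 286.85 K and T_H = 302.75 K, so ΔT = 15.90 K.
COP_Carnot = T_H/ΔT = 302.75/15.90 = 19.04.
η_II = COP_actual/COP_Carnot = 2.932/19.04 = 0.1540.

0.154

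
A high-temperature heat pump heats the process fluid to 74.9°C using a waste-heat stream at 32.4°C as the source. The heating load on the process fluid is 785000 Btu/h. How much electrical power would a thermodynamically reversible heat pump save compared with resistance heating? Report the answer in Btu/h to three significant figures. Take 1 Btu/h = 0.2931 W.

In absolute terms T_C = 305.55 K and T_H = 348.05 K, so ΔT = 42.50 K.
COP_Carnot = T_H/ΔT = 348.05/42.50 = 8.189.
Resistance heating needs Ẇ_res = Q̇_H = 785000 Btu/h; the reversible heat pump needs only Ẇ_hp = Q̇_H/COP = 95860 Btu/h.
Saving = 785000 − 95860 = 689100 Btu/h.

689000 Btu/h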